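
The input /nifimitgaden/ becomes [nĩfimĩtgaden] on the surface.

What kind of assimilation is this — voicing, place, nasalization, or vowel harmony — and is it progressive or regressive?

/i/→[ĩ] /i/→[ĩ].
Each target copies a feature from the preceding segment, so the direction is progressive.

nasalization, progressive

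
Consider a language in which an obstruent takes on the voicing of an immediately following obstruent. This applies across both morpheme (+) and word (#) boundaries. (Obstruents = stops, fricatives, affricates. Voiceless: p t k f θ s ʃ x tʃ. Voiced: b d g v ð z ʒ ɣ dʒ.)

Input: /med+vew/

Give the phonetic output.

no segment meets the rule's conditions; no change.

[med+vew]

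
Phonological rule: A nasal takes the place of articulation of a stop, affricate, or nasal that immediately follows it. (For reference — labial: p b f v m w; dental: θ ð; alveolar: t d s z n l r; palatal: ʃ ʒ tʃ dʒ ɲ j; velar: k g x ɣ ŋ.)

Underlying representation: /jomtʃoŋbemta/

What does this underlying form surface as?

/m/ before /tʃ/ (palatal) → [ɲ]
/ŋ/ before /b/ (labial) → [m]
/m/ before /t/ (alveolar) → [n]

[joɲtʃombenta]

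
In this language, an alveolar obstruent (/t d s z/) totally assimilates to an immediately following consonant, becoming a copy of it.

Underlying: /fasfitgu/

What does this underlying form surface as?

/s/ before /f/ → [f] (total assimilation)
/t/ before /g/ → [g] (total assimilation)

[faffiggu]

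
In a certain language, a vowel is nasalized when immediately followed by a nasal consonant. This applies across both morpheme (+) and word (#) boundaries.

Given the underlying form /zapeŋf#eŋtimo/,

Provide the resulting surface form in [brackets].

/e/ before nasal /ŋ/ → [ẽ]
/e/ before nasal /ŋ/ → [ẽ]
/i/ before nasal /m/ → [ĩ]

[zapẽŋf#ẽŋtĩmo]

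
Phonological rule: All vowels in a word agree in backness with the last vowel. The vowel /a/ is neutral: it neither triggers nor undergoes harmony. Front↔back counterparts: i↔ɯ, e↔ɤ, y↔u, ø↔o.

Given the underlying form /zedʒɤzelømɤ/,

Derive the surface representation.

[zɤdʒɤzɤlomɤ]

/e/ harmonizes with /ɤ/ ([+back]) → [ɤ]
/e/ harmonizes with /ɤ/ ([+back]) → [ɤ]
/ø/ harmonizes with /ɤ/ ([+back]) → [o]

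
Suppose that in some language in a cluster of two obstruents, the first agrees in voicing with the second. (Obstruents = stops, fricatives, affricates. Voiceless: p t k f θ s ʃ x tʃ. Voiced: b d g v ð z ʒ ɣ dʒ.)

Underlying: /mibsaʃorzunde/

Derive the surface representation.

[mipsaʃorzunde]

/b/ before /s/ (voiceless) → [p]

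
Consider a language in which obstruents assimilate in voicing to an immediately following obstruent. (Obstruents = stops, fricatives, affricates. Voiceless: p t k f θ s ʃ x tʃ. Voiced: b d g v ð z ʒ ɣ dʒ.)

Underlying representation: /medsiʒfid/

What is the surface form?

[metsiʃfid]

/d/ before /s/ (voiceless) → [t]
/ʒ/ before /f/ (voiceless) → [ʃ]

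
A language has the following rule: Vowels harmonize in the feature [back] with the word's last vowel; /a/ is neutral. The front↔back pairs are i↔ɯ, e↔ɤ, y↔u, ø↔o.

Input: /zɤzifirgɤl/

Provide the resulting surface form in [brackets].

[zɤzɯfɯrgɤl]

/i/ harmonizes with /ɤ/ ([+back]) → [ɯ]
/i/ harmonizes with /ɤ/ ([+back]) → [ɯ]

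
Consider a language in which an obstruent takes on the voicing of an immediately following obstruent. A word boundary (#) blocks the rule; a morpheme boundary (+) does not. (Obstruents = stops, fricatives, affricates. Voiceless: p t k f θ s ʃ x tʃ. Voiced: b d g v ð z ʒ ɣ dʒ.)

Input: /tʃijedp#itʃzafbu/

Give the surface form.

/d/ before /p/ (voiceless) → [t]
/tʃ/ before /z/ (voiced) → [dʒ]
/f/ before /b/ (voiced) → [v]

[tʃijetp#idʒzavbu]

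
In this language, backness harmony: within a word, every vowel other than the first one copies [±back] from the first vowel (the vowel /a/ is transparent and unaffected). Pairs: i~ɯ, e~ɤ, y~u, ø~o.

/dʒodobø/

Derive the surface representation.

[dʒodobo]

/ø/ harmonizes with /o/ ([+back]) → [o]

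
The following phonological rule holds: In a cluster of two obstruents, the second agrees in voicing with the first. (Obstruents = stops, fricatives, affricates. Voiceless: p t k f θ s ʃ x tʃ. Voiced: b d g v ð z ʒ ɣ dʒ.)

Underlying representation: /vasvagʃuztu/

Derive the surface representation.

[vasfagʒuzdu]

/v/ after /s/ (voiceless) → [f]
/ʃ/ after /g/ (voiced) → [ʒ]
/t/ after /z/ (voiced) → [d]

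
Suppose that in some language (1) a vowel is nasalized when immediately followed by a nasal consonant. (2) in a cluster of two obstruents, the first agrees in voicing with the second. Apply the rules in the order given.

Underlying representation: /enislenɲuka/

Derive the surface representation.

[ẽnislẽnɲuka]

Rule 1: /e/ before nasal /n/ → [ẽ]
Rule 1: /e/ before nasal /n/ → [ẽ]
After rule 1: ẽnislẽnɲuka
Rule 2: no segment meets the rule's conditions; no change.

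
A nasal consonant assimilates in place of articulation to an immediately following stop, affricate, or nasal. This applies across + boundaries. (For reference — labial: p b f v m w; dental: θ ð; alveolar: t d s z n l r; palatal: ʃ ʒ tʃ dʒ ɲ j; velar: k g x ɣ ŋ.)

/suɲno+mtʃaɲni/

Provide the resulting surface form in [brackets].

/ɲ/ before /n/ (alveolar) → [n]
/m/ before /tʃ/ (palatal) → [ɲ]
/ɲ/ before /n/ (alveolar) → [n]

[sunno+ɲtʃanni]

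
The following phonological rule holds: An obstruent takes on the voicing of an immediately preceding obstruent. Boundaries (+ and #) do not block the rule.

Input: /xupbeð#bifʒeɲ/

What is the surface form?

[xuppeð#bifʃeɲ]

/b/ after /p/ (voiceless) → [p]
/ʒ/ after /f/ (voiceless) → [ʃ]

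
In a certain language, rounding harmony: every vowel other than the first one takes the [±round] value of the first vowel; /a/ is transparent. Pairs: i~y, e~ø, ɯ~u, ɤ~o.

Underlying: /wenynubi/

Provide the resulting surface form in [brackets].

[weninɯbi]

/y/ harmonizes with /e/ ([-round]) → [i]
/u/ harmonizes with /e/ ([-round]) → [ɯ]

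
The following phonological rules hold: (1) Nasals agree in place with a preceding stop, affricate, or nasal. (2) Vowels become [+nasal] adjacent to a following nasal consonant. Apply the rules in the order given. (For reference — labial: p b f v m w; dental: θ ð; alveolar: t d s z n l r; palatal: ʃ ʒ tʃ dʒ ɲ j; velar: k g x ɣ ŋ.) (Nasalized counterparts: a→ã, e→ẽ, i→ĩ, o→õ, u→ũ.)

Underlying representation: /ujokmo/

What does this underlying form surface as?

[ujokŋo]

Rule 1: /m/ after /k/ (velar) → [ŋ]
After rule 1: ujokŋo
Rule 2: no segment meets the rule's conditions; no change.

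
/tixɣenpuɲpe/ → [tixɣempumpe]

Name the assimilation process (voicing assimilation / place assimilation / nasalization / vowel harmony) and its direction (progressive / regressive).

place assimilation, regressive

/n/→[m] /ɲ/→[m].
Each target copies a feature from the following segment, so the direction is regressive.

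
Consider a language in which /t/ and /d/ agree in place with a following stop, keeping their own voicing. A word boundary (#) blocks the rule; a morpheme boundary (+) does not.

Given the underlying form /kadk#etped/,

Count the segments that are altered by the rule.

2

/d/ before /k/ (velar) → [g]
/t/ before /p/ (labial) → [p]
2 segments change.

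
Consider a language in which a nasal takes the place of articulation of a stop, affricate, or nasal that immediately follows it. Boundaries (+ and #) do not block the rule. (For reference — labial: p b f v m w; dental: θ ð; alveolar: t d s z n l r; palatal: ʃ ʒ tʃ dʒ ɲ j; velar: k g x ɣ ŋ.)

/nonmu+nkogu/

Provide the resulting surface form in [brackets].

[nommu+ŋkogu]

/n/ before /m/ (labial) → [m]
/n/ before /k/ (velar) → [ŋ]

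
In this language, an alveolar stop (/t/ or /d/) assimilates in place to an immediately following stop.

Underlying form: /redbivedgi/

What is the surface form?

[rebbiveggi]

/d/ before /b/ (labial) → [b]
/d/ before /g/ (velar) → [g]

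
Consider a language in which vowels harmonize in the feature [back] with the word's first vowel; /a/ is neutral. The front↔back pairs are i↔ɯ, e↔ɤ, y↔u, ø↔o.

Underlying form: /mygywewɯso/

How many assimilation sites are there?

/ɯ/ harmonizes with /y/ ([-back]) → [i]
/o/ harmonizes with /y/ ([-back]) → [ø]
2 segments change.

2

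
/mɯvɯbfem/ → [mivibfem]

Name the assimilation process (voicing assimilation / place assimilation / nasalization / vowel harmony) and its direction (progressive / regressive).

/ɯ/→[i] /ɯ/→[i].
Vowels agree with the last vowel, so the harmony is regressive.

vowel harmony, regressive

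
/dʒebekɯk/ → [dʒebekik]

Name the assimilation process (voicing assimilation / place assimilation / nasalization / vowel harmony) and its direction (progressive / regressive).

vowel harmony, progressive

/ɯ/→[i].
Vowels agree with the first vowel, so the harmony is progressive.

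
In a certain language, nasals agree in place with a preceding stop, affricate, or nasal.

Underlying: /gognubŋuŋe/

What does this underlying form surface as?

/n/ after /g/ (velar) → [ŋ]
/ŋ/ after /b/ (labial) → [m]

[gogŋubmuŋe]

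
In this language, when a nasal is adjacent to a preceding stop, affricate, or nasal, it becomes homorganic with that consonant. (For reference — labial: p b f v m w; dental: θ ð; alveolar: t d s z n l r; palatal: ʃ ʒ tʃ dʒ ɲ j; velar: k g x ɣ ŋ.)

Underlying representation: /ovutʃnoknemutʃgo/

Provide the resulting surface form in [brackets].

[ovutʃɲokŋemutʃgo]

/n/ after /tʃ/ (palatal) → [ɲ]
/n/ after /k/ (velar) → [ŋ]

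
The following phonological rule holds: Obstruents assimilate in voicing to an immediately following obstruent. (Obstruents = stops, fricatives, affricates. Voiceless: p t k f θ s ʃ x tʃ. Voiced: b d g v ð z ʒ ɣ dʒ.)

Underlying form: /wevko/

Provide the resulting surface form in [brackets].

[wefko]

/v/ before /k/ (voiceless) → [f]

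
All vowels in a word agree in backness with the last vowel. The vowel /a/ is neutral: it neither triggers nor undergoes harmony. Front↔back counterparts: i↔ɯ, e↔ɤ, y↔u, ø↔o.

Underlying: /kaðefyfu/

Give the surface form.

/e/ harmonizes with /u/ ([+back]) → [ɤ]
/y/ harmonizes with /u/ ([+back]) → [u]

[kaðɤfufu]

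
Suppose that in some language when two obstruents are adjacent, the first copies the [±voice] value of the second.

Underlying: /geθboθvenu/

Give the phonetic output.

/θ/ before /b/ (voiced) → [ð]
/θ/ before /v/ (voiced) → [ð]

[geðboðvenu]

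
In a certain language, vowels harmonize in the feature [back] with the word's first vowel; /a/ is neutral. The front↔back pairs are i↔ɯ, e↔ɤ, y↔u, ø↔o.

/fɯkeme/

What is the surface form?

/e/ harmonizes with /ɯ/ ([+back]) → [ɤ]
/e/ harmonizes with /ɯ/ ([+back]) → [ɤ]

[fɯkɤmɤ]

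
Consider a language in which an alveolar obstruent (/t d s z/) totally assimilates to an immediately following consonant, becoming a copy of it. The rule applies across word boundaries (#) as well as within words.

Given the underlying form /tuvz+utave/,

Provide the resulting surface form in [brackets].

no segment meets the rule's conditions; no change.

[tuvz+utave]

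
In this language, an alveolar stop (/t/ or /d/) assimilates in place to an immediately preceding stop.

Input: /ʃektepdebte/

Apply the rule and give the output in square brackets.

/t/ after /k/ (velar) → [k]
/d/ after /p/ (labial) → [b]
/t/ after /b/ (labial) → [p]

[ʃekkepbebpe]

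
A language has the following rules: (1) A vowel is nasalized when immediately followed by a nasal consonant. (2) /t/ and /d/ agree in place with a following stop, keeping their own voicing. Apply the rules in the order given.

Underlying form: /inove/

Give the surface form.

[ĩnove]

Rule 1: /i/ before nasal /n/ → [ĩ]
After rule 1: ĩnove
Rule 2: no segment meets the rule's conditions; no change.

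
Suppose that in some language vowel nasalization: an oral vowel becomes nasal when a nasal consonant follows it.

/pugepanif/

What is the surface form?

[pugepãnif]

/a/ before nasal /n/ → [ã]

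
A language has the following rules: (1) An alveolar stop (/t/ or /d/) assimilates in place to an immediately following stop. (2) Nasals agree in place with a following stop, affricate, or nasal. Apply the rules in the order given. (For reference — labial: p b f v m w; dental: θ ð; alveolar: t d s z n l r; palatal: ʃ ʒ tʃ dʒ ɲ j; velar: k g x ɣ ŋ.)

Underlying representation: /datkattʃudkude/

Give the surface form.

[dakkattʃugkude]

Rule 1: /t/ before /k/ (velar) → [k]
Rule 1: /d/ before /k/ (velar) → [g]
After rule 1: dakkattʃugkude
Rule 2: no segment meets the rule's conditions; no change.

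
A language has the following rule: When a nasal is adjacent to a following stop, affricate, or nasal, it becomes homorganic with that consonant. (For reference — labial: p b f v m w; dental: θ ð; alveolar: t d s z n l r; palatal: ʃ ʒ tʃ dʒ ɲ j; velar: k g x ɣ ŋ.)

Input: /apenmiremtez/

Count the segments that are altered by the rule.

/n/ before /m/ (labial) → [m]
/m/ before /t/ (alveolar) → [n]
2 segments change.

2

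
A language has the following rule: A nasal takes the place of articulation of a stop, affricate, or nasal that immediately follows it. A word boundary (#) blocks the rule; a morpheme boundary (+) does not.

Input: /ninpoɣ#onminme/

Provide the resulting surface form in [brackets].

[nimpoɣ#ommimme]

/n/ before /p/ (labial) → [m]
/n/ before /m/ (labial) → [m]
/n/ before /m/ (labial) → [m]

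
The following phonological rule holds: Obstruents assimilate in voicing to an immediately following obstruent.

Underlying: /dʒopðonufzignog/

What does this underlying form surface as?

/p/ before /ð/ (voiced) → [b]
/f/ before /z/ (voiced) → [v]

[dʒobðonuvzignog]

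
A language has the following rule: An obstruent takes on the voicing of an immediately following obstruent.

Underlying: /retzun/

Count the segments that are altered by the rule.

1

/t/ before /z/ (voiced) → [d]
1 segment changes.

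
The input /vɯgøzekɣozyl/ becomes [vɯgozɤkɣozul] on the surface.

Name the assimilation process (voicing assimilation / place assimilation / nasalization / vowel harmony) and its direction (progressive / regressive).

vowel harmony, progressive

/ø/→[o] /e/→[ɤ] /y/→[u].
Vowels agree with the first vowel, so the harmony is progressive.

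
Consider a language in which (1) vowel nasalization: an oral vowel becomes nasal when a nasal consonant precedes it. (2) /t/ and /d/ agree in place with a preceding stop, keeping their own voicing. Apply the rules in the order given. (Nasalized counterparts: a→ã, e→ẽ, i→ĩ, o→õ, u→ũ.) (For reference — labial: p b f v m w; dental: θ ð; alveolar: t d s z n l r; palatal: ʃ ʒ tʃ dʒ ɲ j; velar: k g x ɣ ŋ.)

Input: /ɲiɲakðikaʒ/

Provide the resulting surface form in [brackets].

Rule 1: /i/ after nasal /ɲ/ → [ĩ]
Rule 1: /a/ after nasal /ɲ/ → [ã]
After rule 1: ɲĩɲãkðikaʒ
Rule 2: no segment meets the rule's conditions; no change.

[ɲĩɲãkðikaʒ]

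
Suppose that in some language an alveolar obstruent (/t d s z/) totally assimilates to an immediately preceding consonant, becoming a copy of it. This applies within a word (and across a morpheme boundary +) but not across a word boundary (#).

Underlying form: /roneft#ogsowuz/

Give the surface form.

/t/ after /f/ → [f] (total assimilation)
/s/ after /g/ → [g] (total assimilation)

[roneff#oggowuz]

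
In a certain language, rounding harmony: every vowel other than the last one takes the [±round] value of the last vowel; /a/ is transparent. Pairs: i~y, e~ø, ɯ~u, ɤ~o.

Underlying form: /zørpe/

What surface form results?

/ø/ harmonizes with /e/ ([-round]) → [e]

[zerpe]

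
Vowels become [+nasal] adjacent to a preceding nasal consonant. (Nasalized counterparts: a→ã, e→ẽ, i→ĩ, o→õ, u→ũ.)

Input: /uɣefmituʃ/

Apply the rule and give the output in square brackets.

/i/ after nasal /m/ → [ĩ]

[uɣefmĩtuʃ]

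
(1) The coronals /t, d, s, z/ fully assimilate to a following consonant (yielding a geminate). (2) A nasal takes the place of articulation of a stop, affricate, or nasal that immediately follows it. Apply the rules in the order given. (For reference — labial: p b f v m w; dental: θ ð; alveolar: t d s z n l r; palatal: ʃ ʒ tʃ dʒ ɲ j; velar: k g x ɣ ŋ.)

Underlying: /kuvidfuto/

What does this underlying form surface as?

[kuviffuto]

Rule 1: /d/ before /f/ → [f] (total assimilation)
After rule 1: kuviffuto
Rule 2: no segment meets the rule's conditions; no change.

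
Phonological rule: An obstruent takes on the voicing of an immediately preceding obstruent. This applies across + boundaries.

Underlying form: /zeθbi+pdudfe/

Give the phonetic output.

[zeθpi+ptudve]

/b/ after /θ/ (voiceless) → [p]
/d/ after /p/ (voiceless) → [t]
/f/ after /d/ (voiced) → [v]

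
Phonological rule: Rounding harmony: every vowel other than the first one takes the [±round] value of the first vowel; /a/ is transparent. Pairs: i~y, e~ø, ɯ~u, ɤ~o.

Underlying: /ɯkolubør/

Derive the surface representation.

/o/ harmonizes with /ɯ/ ([-round]) → [ɤ]
/u/ harmonizes with /ɯ/ ([-round]) → [ɯ]
/ø/ harmonizes with /ɯ/ ([-round]) → [e]

[ɯkɤlɯber]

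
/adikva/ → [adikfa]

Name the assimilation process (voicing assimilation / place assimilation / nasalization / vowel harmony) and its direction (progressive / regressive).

/v/→[f].
Each target copies a feature from the preceding segment, so the direction is progressive.

voicing assimilation, progressive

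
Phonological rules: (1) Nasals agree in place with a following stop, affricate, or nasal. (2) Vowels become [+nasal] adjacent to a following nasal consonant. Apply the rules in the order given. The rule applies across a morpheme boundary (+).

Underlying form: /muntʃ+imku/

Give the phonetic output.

[mũɲtʃ+ĩŋku]

Rule 1: /n/ before /tʃ/ (palatal) → [ɲ]
Rule 1: /m/ before /k/ (velar) → [ŋ]
After rule 1: muɲtʃ+iŋku
Rule 2: /u/ before nasal /ɲ/ → [ũ]
Rule 2: /i/ before nasal /ŋ/ → [ĩ]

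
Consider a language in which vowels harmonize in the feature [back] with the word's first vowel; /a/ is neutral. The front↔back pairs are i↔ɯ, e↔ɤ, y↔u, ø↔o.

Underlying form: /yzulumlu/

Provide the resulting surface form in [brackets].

[yzylymly]

/u/ harmonizes with /y/ ([-back]) → [y]
/u/ harmonizes with /y/ ([-back]) → [y]
/u/ harmonizes with /y/ ([-back]) → [y]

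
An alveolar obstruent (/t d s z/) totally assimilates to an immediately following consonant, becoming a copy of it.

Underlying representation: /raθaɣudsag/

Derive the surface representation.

[raθaɣussag]

/d/ before /s/ → [s] (total assimilation)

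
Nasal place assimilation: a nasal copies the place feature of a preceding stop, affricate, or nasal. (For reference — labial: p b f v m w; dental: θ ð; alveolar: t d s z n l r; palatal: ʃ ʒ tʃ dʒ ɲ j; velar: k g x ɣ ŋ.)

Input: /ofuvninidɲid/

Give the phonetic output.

[ofuvninidnid]

/ɲ/ after /d/ (alveolar) → [n]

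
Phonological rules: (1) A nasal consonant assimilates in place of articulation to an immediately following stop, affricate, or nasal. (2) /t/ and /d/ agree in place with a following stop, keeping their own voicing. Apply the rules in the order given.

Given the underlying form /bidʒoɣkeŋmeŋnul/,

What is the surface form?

[bidʒoɣkemmennul]

Rule 1: /ŋ/ before /m/ (labial) → [m]
Rule 1: /ŋ/ before /n/ (alveolar) → [n]
After rule 1: bidʒoɣkemmennul
Rule 2: no segment meets the rule's conditions; no change.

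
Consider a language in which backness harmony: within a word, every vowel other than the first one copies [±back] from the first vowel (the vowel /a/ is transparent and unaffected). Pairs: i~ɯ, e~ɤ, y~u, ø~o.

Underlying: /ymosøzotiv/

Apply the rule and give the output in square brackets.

/o/ harmonizes with /y/ ([-back]) → [ø]
/o/ harmonizes with /y/ ([-back]) → [ø]

[ymøsøzøtiv]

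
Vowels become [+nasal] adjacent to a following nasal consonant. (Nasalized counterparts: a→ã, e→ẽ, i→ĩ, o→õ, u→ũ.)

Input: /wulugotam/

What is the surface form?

/a/ before nasal /m/ → [ã]

[wulugotãm]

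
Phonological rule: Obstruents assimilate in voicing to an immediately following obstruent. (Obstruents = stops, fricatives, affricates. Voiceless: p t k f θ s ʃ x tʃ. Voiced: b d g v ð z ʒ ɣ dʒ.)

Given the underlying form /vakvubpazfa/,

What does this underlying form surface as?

[vagvuppasfa]

/k/ before /v/ (voiced) → [g]
/b/ before /p/ (voiceless) → [p]
/z/ before /f/ (voiceless) → [s]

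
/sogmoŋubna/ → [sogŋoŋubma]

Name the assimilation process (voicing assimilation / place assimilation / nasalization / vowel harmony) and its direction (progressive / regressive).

/m/→[ŋ] /n/→[m].
Each target copies a feature from the preceding segment, so the direction is progressive.

place assimilation, progressive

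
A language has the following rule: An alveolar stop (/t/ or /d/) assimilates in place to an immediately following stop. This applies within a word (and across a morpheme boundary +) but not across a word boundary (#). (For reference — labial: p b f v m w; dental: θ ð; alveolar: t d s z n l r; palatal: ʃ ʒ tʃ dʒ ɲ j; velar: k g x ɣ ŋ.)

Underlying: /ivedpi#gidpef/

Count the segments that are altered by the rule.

/d/ before /p/ (labial) → [b]
/d/ before /p/ (labial) → [b]
2 segments change.

2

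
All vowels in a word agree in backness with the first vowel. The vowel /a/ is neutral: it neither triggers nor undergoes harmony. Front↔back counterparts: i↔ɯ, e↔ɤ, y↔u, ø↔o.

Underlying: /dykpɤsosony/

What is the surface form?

/ɤ/ harmonizes with /y/ ([-back]) → [e]
/o/ harmonizes with /y/ ([-back]) → [ø]
/o/ harmonizes with /y/ ([-back]) → [ø]

[dykpesøsøny]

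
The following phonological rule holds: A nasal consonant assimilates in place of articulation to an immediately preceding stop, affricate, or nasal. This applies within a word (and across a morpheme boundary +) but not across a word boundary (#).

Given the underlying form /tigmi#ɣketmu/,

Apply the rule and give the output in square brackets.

/m/ after /g/ (velar) → [ŋ]
/m/ after /t/ (alveolar) → [n]

[tigŋi#ɣketnu]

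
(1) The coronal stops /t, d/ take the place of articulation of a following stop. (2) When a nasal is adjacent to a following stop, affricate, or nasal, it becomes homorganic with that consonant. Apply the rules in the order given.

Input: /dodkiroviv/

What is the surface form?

Rule 1: /d/ before /k/ (velar) → [g]
After rule 1: dogkiroviv
Rule 2: no segment meets the rule's conditions; no change.

[dogkiroviv]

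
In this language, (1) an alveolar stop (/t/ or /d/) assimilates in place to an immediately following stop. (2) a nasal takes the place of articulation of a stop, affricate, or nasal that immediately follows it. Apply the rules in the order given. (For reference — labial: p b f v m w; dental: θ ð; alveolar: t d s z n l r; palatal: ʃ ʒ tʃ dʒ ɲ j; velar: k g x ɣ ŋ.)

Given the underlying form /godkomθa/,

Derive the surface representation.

[gogkomθa]

Rule 1: /d/ before /k/ (velar) → [g]
After rule 1: gogkomθa
Rule 2: no segment meets the rule's conditions; no change.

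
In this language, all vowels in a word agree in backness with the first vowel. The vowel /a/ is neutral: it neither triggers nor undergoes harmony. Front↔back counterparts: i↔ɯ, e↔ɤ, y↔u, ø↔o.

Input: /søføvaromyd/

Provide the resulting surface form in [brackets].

/o/ harmonizes with /ø/ ([-back]) → [ø]

[søføvarømyd]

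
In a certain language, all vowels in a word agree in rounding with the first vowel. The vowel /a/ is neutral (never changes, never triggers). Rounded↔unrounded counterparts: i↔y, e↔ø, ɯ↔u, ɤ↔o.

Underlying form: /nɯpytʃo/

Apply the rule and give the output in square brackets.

[nɯpitʃɤ]

/y/ harmonizes with /ɯ/ ([-round]) → [i]
/o/ harmonizes with /ɯ/ ([-round]) → [ɤ]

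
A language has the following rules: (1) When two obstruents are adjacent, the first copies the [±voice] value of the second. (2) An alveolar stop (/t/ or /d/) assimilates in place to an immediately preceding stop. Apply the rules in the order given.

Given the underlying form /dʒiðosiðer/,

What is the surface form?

Rule 1: no segment meets the rule's conditions; no change.
After rule 1: dʒiðosiðer
Rule 2: no segment meets the rule's conditions; no change.

[dʒiðosiðer]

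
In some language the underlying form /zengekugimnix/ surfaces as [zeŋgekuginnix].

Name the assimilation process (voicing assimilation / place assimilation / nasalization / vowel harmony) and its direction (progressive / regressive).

/n/→[ŋ] /m/→[n].
Each target copies a feature from the following segment, so the direction is regressive.

place assimilation, regressive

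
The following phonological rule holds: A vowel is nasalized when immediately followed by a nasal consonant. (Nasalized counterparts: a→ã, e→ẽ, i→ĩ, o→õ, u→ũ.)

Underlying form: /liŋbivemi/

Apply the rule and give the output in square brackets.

/i/ before nasal /ŋ/ → [ĩ]
/e/ before nasal /m/ → [ẽ]

[lĩŋbivẽmi]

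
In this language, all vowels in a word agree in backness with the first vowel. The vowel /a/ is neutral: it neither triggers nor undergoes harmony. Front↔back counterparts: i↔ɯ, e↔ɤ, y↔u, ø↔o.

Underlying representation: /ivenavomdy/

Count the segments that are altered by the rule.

1

/o/ harmonizes with /i/ ([-back]) → [ø]
1 segment changes.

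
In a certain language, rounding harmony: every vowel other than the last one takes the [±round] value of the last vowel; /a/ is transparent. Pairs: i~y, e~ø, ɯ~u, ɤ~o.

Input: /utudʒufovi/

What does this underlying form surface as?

[ɯtɯdʒɯfɤvi]

/u/ harmonizes with /i/ ([-round]) → [ɯ]
/u/ harmonizes with /i/ ([-round]) → [ɯ]
/u/ harmonizes with /i/ ([-round]) → [ɯ]
/o/ harmonizes with /i/ ([-round]) → [ɤ]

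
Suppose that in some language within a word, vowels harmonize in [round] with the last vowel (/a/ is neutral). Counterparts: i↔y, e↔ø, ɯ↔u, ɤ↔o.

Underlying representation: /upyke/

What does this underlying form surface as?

/u/ harmonizes with /e/ ([-round]) → [ɯ]
/y/ harmonizes with /e/ ([-round]) → [i]

[ɯpike]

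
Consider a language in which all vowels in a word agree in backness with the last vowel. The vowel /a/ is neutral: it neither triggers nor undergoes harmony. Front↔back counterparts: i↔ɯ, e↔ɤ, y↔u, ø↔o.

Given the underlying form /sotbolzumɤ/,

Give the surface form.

[sotbolzumɤ]

no segment meets the rule's conditions; no change.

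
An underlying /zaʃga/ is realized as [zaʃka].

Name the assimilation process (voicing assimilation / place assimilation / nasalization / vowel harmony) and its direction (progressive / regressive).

/g/→[k].
Each target copies a feature from the preceding segment, so the direction is progressive.

voicing assimilation, progressive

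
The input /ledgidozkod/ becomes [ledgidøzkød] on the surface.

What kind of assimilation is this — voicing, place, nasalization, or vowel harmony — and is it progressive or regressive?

vowel harmony, progressive

/o/→[ø] /o/→[ø].
Vowels agree with the first vowel, so the harmony is progressive.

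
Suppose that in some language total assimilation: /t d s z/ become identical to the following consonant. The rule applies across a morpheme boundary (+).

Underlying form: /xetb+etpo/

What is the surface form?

[xebb+eppo]

/t/ before /b/ → [b] (total assimilation)
/t/ before /p/ → [p] (total assimilation)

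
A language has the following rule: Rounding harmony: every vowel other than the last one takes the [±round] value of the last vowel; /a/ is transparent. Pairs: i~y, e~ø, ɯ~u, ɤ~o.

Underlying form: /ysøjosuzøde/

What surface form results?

/y/ harmonizes with /e/ ([-round]) → [i]
/ø/ harmonizes with /e/ ([-round]) → [e]
/o/ harmonizes with /e/ ([-round]) → [ɤ]
/u/ harmonizes with /e/ ([-round]) → [ɯ]
/ø/ harmonizes with /e/ ([-round]) → [e]

[isejɤsɯzede]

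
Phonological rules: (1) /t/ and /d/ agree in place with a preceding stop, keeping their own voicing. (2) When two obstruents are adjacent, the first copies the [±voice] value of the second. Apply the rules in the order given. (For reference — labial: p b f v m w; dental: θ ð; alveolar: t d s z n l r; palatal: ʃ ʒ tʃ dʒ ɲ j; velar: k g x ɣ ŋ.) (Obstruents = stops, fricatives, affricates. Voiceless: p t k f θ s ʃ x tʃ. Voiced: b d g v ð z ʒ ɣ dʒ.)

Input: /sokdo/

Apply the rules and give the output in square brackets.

[soggo]

Rule 1: /d/ after /k/ (velar) → [g]
After rule 1: sokgo
Rule 2: /k/ before /g/ (voiced) → [g]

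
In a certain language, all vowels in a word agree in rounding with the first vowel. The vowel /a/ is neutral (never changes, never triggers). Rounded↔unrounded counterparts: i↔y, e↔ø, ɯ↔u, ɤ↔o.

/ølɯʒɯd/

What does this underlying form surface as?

/ɯ/ harmonizes with /ø/ ([+round]) → [u]
/ɯ/ harmonizes with /ø/ ([+round]) → [u]

[øluʒud]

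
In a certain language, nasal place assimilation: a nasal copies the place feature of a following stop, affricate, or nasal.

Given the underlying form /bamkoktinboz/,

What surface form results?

[baŋkoktimboz]

/m/ before /k/ (velar) → [ŋ]
/n/ before /b/ (labial) → [m]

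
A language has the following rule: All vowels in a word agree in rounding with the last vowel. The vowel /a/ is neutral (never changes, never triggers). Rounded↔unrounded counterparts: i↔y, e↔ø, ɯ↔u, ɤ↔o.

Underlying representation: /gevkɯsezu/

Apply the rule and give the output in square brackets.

/e/ harmonizes with /u/ ([+round]) → [ø]
/ɯ/ harmonizes with /u/ ([+round]) → [u]
/e/ harmonizes with /u/ ([+round]) → [ø]

[gøvkusøzu]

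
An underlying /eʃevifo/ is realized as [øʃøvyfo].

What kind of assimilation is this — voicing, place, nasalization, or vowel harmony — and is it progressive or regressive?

vowel harmony, regressive

/e/→[ø] /e/→[ø] /i/→[y].
Vowels agree with the last vowel, so the harmony is regressive.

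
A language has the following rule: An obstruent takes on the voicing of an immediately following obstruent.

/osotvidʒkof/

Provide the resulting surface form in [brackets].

/t/ before /v/ (voiced) → [d]
/dʒ/ before /k/ (voiceless) → [tʃ]

[osodvitʃkof]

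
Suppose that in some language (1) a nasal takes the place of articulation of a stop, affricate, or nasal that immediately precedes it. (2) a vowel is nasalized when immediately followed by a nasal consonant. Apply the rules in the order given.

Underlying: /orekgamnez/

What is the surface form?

[orekgãmmez]

Rule 1: /n/ after /m/ (labial) → [m]
After rule 1: orekgammez
Rule 2: /a/ before nasal /m/ → [ã]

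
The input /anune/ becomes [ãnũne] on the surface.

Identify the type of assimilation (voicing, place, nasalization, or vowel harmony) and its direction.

/a/→[ã] /u/→[ũ].
Each target copies a feature from the following segment, so the direction is regressive.

nasalization, regressive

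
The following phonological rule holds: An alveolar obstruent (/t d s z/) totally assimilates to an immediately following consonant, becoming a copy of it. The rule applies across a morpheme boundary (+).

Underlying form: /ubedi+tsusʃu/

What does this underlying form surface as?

[ubedi+ssuʃʃu]

/t/ before /s/ → [s] (total assimilation)
/s/ before /ʃ/ → [ʃ] (total assimilation)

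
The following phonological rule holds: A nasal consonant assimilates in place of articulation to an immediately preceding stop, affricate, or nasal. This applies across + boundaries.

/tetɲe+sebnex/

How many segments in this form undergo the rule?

2

/ɲ/ after /t/ (alveolar) → [n]
/n/ after /b/ (labial) → [m]
2 segments change.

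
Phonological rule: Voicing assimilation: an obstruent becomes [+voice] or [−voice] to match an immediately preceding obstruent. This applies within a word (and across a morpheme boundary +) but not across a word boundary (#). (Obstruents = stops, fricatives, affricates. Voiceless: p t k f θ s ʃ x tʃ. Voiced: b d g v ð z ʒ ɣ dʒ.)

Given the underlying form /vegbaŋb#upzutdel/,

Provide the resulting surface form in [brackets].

[vegbaŋb#upsuttel]

/z/ after /p/ (voiceless) → [s]
/d/ after /t/ (voiceless) → [t]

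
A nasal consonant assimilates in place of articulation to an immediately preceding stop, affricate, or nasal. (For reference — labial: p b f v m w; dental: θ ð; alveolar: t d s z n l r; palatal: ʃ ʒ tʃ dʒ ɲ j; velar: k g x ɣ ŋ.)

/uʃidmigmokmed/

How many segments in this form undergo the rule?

/m/ after /d/ (alveolar) → [n]
/m/ after /g/ (velar) → [ŋ]
/m/ after /k/ (velar) → [ŋ]
3 segments change.

3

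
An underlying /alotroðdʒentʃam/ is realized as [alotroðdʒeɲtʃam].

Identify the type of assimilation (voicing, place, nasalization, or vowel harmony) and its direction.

place assimilation, regressive

/n/→[ɲ].
Each target copies a feature from the following segment, so the direction is regressive.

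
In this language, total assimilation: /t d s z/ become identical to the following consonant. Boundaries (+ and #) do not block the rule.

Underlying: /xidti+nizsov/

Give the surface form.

/d/ before /t/ → [t] (total assimilation)
/z/ before /s/ → [s] (total assimilation)

[xitti+nissov]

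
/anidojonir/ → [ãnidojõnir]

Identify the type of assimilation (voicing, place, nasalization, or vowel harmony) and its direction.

/a/→[ã] /o/→[õ].
Each target copies a feature from the following segment, so the direction is regressive.

nasalization, regressive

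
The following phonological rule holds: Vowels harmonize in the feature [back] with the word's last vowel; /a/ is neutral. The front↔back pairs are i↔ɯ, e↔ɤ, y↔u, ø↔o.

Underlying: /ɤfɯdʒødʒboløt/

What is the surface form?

/ɤ/ harmonizes with /ø/ ([-back]) → [e]
/ɯ/ harmonizes with /ø/ ([-back]) → [i]
/o/ harmonizes with /ø/ ([-back]) → [ø]

[efidʒødʒbøløt]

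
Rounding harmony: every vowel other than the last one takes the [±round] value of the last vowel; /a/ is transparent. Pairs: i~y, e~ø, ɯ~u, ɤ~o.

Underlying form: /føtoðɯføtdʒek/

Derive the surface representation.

/ø/ harmonizes with /e/ ([-round]) → [e]
/o/ harmonizes with /e/ ([-round]) → [ɤ]
/ø/ harmonizes with /e/ ([-round]) → [e]

[fetɤðɯfetdʒek]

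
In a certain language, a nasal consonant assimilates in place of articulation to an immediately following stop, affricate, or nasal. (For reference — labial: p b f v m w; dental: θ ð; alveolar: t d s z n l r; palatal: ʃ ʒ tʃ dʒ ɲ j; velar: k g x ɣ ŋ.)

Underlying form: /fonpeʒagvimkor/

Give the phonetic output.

[fompeʒagviŋkor]

/n/ before /p/ (labial) → [m]
/m/ before /k/ (velar) → [ŋ]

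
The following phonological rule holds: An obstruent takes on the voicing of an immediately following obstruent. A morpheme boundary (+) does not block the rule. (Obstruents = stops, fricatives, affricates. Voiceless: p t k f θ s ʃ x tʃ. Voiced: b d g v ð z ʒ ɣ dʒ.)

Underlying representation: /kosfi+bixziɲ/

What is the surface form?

/x/ before /z/ (voiced) → [ɣ]

[kosfi+biɣziɲ]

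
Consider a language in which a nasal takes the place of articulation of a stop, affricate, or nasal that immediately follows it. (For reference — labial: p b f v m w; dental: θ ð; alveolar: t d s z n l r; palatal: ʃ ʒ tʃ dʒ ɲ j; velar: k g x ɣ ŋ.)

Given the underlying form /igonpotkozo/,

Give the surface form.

[igompotkozo]

/n/ before /p/ (labial) → [m]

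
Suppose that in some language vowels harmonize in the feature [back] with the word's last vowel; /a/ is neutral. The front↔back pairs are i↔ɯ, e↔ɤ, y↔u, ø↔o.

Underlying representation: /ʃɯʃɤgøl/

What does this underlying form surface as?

[ʃiʃegøl]

/ɯ/ harmonizes with /ø/ ([-back]) → [i]
/ɤ/ harmonizes with /ø/ ([-back]) → [e]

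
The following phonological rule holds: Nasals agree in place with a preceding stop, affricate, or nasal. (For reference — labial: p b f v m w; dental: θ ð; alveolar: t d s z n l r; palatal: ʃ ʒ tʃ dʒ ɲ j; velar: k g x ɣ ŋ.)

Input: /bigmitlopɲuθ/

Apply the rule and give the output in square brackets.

/m/ after /g/ (velar) → [ŋ]
/ɲ/ after /p/ (labial) → [m]

[bigŋitlopmuθ]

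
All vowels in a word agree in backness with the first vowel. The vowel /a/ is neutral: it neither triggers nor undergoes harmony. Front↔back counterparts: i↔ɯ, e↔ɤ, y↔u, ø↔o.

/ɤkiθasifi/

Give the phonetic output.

[ɤkɯθasɯfɯ]

/i/ harmonizes with /ɤ/ ([+back]) → [ɯ]
/i/ harmonizes with /ɤ/ ([+back]) → [ɯ]
/i/ harmonizes with /ɤ/ ([+back]) → [ɯ]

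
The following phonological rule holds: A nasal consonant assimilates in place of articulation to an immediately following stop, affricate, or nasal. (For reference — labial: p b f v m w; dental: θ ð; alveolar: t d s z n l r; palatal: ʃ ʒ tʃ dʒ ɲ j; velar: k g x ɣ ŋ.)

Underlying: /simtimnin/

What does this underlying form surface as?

[sintinnin]

/m/ before /t/ (alveolar) → [n]
/m/ before /n/ (alveolar) → [n]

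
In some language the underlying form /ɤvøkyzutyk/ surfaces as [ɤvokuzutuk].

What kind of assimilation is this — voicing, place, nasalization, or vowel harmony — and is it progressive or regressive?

vowel harmony, progressive

/ø/→[o] /y/→[u] /y/→[u].
Vowels agree with the first vowel, so the harmony is progressive.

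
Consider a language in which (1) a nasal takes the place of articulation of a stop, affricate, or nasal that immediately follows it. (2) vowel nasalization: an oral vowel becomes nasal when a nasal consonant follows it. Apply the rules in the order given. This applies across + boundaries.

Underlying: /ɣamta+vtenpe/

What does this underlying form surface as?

Rule 1: /m/ before /t/ (alveolar) → [n]
Rule 1: /n/ before /p/ (labial) → [m]
After rule 1: ɣanta+vtempe
Rule 2: /a/ before nasal /n/ → [ã]
Rule 2: /e/ before nasal /m/ → [ẽ]

[ɣãnta+vtẽmpe]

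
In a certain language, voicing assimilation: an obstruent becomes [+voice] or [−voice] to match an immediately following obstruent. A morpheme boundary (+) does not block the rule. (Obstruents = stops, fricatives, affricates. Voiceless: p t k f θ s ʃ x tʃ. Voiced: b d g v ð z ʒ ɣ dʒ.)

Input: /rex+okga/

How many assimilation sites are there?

1

/k/ before /g/ (voiced) → [g]
1 segment changes.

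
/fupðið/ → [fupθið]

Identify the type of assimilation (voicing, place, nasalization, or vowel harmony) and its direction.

voicing assimilation, progressive

/ð/→[θ].
Each target copies a feature from the preceding segment, so the direction is progressive.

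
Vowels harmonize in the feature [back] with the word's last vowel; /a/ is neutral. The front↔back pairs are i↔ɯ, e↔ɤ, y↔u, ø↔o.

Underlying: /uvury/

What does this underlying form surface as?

/u/ harmonizes with /y/ ([-back]) → [y]
/u/ harmonizes with /y/ ([-back]) → [y]

[yvyry]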